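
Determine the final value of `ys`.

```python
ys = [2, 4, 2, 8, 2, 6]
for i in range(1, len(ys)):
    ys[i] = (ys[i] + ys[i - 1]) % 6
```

i=1: ys[1] = (4+2)%6 = 0 → [2, 0, 2, 8, 2, 6]
i=2: ys[2] = (2+0)%6 = 2 → [2, 0, 2, 8, 2, 6]
i=3: ys[3] = (8+2)%6 = 4 → [2, 0, 2, 4, 2, 6]
i=4: ys[4] = (2+4)%6 = 0 → [2, 0, 2, 4, 0, 6]
i=5: ys[5] = (6+0)%6 = 0 → [2, 0, 2, 4, 0, 0]

[2, 0, 2, 4, 0, 0]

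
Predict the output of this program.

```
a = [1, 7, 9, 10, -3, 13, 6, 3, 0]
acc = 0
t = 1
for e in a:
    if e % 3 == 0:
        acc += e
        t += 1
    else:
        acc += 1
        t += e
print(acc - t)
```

e=1: not %3==0, acc = 0+1 = 1; t=2
e=7: not %3==0, acc = 1+1 = 2; t=9
e=9: %3==0, acc = 2+9 = 11; t=10
e=10: not %3==0, acc = 11+1 = 12; t=20
e=-3: %3==0, acc = 12+(-3) = 9; t=21
e=13: not %3==0, acc = 9+1 = 10; t=34
e=6: %3==0, acc = 10+6 = 16; t=35
e=3: %3==0, acc = 16+3 = 19; t=36
e=0: %3==0, acc = 19+0 = 19; t=37
acc-t = 19-37 = -18

-18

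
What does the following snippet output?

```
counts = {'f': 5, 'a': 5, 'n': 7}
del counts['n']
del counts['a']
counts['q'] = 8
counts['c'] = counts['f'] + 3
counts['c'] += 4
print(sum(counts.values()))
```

25

del 'n' → {'f': 5, 'a': 5}
del 'a' → {'f': 5}
counts['q'] = 8 → {'f': 5, 'q': 8}
counts['c'] = counts['f']+3 = 8 → {'f': 5, 'q': 8, 'c': 8}
counts['c'] = 8+4 = 12 → {'f': 5, 'q': 8, 'c': 12}
sum of values = 25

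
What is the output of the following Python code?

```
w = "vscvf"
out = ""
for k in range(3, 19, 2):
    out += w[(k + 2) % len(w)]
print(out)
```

k=3: add w[0]='v' → 'v'
k=5: add w[2]='c' → 'vc'
k=7: add w[4]='f' → 'vcf'
k=9: add w[1]='s' → 'vcfs'
k=11: add w[3]='v' → 'vcfsv'
k=13: add w[0]='v' → 'vcfsvv'
k=15: add w[2]='c' → 'vcfsvvc'
k=17: add w[4]='f' → 'vcfsvvcf'

vcfsvvcf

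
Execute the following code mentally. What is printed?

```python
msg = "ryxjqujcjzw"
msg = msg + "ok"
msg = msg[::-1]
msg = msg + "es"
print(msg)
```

kowzjcjuqjxyres

+ 'ok' → 'ryxjqujcjzwok'
reverse → 'kowzjcjuqjxyr'
+ 'es' → 'kowzjcjuqjxyres'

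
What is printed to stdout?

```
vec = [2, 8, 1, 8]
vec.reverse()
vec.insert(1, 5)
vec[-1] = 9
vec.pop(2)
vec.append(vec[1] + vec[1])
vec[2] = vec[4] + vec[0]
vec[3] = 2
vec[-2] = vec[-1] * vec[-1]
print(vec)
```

[8, 5, 18, 100, 10]

reverse → [8, 1, 8, 2]
insert 5 at 1 → [8, 5, 1, 8, 2]
vec[-1] = 9 → [8, 5, 1, 8, 9]
pop(2) removes 1 → [8, 5, 8, 9]
append vec[1]+vec[1] = 5+5 = 10 → [8, 5, 8, 9, 10]
vec[2] = vec[4]+vec[0] = 10+8 = 18 → [8, 5, 18, 9, 10]
vec[3] = 2 → [8, 5, 18, 2, 10]
vec[-2] = vec[-1]*vec[-1] = 10*10 = 100 → [8, 5, 18, 100, 10]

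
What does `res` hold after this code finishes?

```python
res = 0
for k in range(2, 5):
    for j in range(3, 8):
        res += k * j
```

225

k=2,j=3: res = 0+6 = 6
k=2,j=4: res = 6+8 = 14
k=2,j=5: res = 14+10 = 24
k=2,j=6: res = 24+12 = 36
k=2,j=7: res = 36+14 = 50
k=3,j=3: res = 50+9 = 59
k=3,j=4: res = 59+12 = 71
k=3,j=5: res = 71+15 = 86
k=3,j=6: res = 86+18 = 104
k=3,j=7: res = 104+21 = 125
k=4,j=3: res = 125+12 = 137
k=4,j=4: res = 137+16 = 153
k=4,j=5: res = 153+20 = 173
k=4,j=6: res = 173+24 = 197
k=4,j=7: res = 197+28 = 225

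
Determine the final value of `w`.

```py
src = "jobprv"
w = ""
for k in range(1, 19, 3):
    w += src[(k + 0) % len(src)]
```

k=1: add src[1]='o' → 'o'
k=4: add src[4]='r' → 'or'
k=7: add src[1]='o' → 'oro'
k=10: add src[4]='r' → 'oror'
k=13: add src[1]='o' → 'ororo'
k=16: add src[4]='r' → 'ororor'

'ororor'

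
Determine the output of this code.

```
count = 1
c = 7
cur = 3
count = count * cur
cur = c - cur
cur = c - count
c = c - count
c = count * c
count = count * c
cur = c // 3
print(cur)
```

count = 1*3 = 3
cur = 7-3 = 4
cur = 7-3 = 4
c = 7-3 = 4
c = 3*4 = 12
count = 3*12 = 36
cur = 12//3 = 4

4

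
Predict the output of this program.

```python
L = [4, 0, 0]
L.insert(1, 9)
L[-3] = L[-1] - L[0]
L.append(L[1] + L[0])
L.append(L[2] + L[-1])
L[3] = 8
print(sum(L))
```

8

insert 9 at 1 → [4, 9, 0, 0]
L[-3] = L[-1]-L[0] = 0-4 = -4 → [4, -4, 0, 0]
append L[1]+L[0] = (-4)+4 = 0 → [4, -4, 0, 0, 0]
append L[2]+L[-1] = 0+0 = 0 → [4, -4, 0, 0, 0, 0]
L[3] = 8 → [4, -4, 0, 8, 0, 0]
sum = 8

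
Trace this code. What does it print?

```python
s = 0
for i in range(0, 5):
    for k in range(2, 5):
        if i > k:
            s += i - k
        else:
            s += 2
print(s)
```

28

i=0,k=2: not 0>2, s = 0+2 = 2
i=0,k=3: not 0>3, s = 2+2 = 4
i=0,k=4: not 0>4, s = 4+2 = 6
i=1,k=2: not 1>2, s = 6+2 = 8
i=1,k=3: not 1>3, s = 8+2 = 10
i=1,k=4: not 1>4, s = 10+2 = 12
i=2,k=2: not 2>2, s = 12+2 = 14
i=2,k=3: not 2>3, s = 14+2 = 16
i=2,k=4: not 2>4, s = 16+2 = 18
i=3,k=2: 3>2, s = 18+1 = 19
i=3,k=3: not 3>3, s = 19+2 = 21
i=3,k=4: not 3>4, s = 21+2 = 23
i=4,k=2: 4>2, s = 23+2 = 25
i=4,k=3: 4>3, s = 25+1 = 26
i=4,k=4: not 4>4, s = 26+2 = 28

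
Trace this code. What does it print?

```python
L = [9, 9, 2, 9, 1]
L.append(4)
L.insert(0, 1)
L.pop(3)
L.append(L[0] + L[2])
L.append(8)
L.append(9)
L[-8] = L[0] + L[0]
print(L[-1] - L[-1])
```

0

append 4 → [9, 9, 2, 9, 1, 4]
insert 1 at 0 → [1, 9, 9, 2, 9, 1, 4]
pop(3) removes 2 → [1, 9, 9, 9, 1, 4]
append L[0]+L[2] = 1+9 = 10 → [1, 9, 9, 9, 1, 4, 10]
append 8 → [1, 9, 9, 9, 1, 4, 10, 8]
append 9 → [1, 9, 9, 9, 1, 4, 10, 8, 9]
L[-8] = L[0]+L[0] = 1+1 = 2 → [1, 2, 9, 9, 1, 4, 10, 8, 9]
L[-1]-L[-1] = 9-9 = 0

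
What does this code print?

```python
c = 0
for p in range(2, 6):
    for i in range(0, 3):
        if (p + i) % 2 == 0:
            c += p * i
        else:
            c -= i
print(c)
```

14

p=2,i=0: even sum, c = 0+0 = 0
p=2,i=1: odd sum, c = 0-1 = -1
p=2,i=2: even sum, c = (-1)+4 = 3
p=3,i=0: odd sum, c = 3-0 = 3
p=3,i=1: even sum, c = 3+3 = 6
p=3,i=2: odd sum, c = 6-2 = 4
p=4,i=0: even sum, c = 4+0 = 4
p=4,i=1: odd sum, c = 4-1 = 3
p=4,i=2: even sum, c = 3+8 = 11
p=5,i=0: odd sum, c = 11-0 = 11
p=5,i=1: even sum, c = 11+5 = 16
p=5,i=2: odd sum, c = 16-2 = 14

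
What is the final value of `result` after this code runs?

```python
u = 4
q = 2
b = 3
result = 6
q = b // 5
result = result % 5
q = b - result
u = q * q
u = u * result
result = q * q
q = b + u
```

q = 3//5 = 0
result = 6%5 = 1
q = 3-1 = 2
u = 2*2 = 4
u = 4*1 = 4
result = 2*2 = 4
q = 3+4 = 7

4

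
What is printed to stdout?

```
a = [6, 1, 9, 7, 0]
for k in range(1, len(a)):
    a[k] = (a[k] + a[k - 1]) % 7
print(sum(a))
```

12

k=1: a[1] = (1+6)%7 = 0 → [6, 0, 9, 7, 0]
k=2: a[2] = (9+0)%7 = 2 → [6, 0, 2, 7, 0]
k=3: a[3] = (7+2)%7 = 2 → [6, 0, 2, 2, 0]
k=4: a[4] = (0+2)%7 = 2 → [6, 0, 2, 2, 2]
sum = 12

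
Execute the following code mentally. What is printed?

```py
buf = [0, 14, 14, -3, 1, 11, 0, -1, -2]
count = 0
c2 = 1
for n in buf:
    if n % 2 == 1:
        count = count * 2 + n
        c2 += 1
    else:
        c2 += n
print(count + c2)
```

n=0: not odd; c2=1
n=14: not odd; c2=15
n=14: not odd; c2=29
n=-3: odd, count = 0*2+(-3) = -3; c2=30
n=1: odd, count = (-3)*2+1 = -5; c2=31
n=11: odd, count = (-5)*2+11 = 1; c2=32
n=0: not odd; c2=32
n=-1: odd, count = 1*2+(-1) = 1; c2=33
n=-2: not odd; c2=31
count+c2 = 1+31 = 32

32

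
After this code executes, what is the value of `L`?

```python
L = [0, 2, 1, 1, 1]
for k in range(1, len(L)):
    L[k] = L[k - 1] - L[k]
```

k=1: L[1] = 0-2 = -2 → [0, -2, 1, 1, 1]
k=2: L[2] = (-2)-1 = -3 → [0, -2, -3, 1, 1]
k=3: L[3] = (-3)-1 = -4 → [0, -2, -3, -4, 1]
k=4: L[4] = (-4)-1 = -5 → [0, -2, -3, -4, -5]

[0, -2, -3, -4, -5]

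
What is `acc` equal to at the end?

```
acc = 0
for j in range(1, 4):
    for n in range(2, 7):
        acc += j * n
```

120

j=1,n=2: acc = 0+2 = 2
j=1,n=3: acc = 2+3 = 5
j=1,n=4: acc = 5+4 = 9
j=1,n=5: acc = 9+5 = 14
j=1,n=6: acc = 14+6 = 20
j=2,n=2: acc = 20+4 = 24
j=2,n=3: acc = 24+6 = 30
j=2,n=4: acc = 30+8 = 38
j=2,n=5: acc = 38+10 = 48
j=2,n=6: acc = 48+12 = 60
j=3,n=2: acc = 60+6 = 66
j=3,n=3: acc = 66+9 = 75
j=3,n=4: acc = 75+12 = 87
j=3,n=5: acc = 87+15 = 102
j=3,n=6: acc = 102+18 = 120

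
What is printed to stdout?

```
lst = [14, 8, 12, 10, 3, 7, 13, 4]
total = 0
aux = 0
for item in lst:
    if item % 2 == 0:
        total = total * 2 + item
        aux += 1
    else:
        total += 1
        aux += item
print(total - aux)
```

338

item=14: even, total = 0*2+14 = 14; aux=1
item=8: even, total = 14*2+8 = 36; aux=2
item=12: even, total = 36*2+12 = 84; aux=3
item=10: even, total = 84*2+10 = 178; aux=4
item=3: not even, total = 178+1 = 179; aux=7
item=7: not even, total = 179+1 = 180; aux=14
item=13: not even, total = 180+1 = 181; aux=27
item=4: even, total = 181*2+4 = 366; aux=28
total-aux = 366-28 = 338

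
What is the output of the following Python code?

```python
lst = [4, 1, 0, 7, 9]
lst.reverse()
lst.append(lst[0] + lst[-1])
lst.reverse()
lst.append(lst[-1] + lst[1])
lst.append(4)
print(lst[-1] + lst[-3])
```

13

reverse → [9, 7, 0, 1, 4]
append lst[0]+lst[-1] = 9+4 = 13 → [9, 7, 0, 1, 4, 13]
reverse → [13, 4, 1, 0, 7, 9]
append lst[-1]+lst[1] = 9+4 = 13 → [13, 4, 1, 0, 7, 9, 13]
append 4 → [13, 4, 1, 0, 7, 9, 13, 4]
lst[-1]+lst[-3] = 4+9 = 13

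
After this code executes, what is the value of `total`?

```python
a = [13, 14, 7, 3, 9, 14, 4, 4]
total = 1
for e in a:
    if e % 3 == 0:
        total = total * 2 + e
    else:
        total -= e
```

-139

e=13: not %3==0, total = 1-13 = -12
e=14: not %3==0, total = (-12)-14 = -26
e=7: not %3==0, total = (-26)-7 = -33
e=3: %3==0, total = (-33)*2+3 = -63
e=9: %3==0, total = (-63)*2+9 = -117
e=14: not %3==0, total = (-117)-14 = -131
e=4: not %3==0, total = (-131)-4 = -135
e=4: not %3==0, total = (-135)-4 = -139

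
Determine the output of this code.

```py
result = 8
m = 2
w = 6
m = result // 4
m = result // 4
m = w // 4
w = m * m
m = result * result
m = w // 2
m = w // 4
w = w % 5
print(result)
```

8

m = 8//4 = 2
m = 8//4 = 2
m = 6//4 = 1
w = 1*1 = 1
m = 8*8 = 64
m = 1//2 = 0
m = 1//4 = 0
w = 1%5 = 1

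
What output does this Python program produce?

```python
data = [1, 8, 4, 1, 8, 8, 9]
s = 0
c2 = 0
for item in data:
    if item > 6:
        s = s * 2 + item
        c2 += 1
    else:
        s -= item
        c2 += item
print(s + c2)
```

75

item=1: not >6, s = 0-1 = -1; c2=1
item=8: >6, s = (-1)*2+8 = 6; c2=2
item=4: not >6, s = 6-4 = 2; c2=6
item=1: not >6, s = 2-1 = 1; c2=7
item=8: >6, s = 1*2+8 = 10; c2=8
item=8: >6, s = 10*2+8 = 28; c2=9
item=9: >6, s = 28*2+9 = 65; c2=10
s+c2 = 65+10 = 75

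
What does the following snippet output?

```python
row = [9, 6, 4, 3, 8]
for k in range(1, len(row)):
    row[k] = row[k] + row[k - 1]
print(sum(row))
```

95

k=1: row[1] = 6+9 = 15 → [9, 15, 4, 3, 8]
k=2: row[2] = 4+15 = 19 → [9, 15, 19, 3, 8]
k=3: row[3] = 3+19 = 22 → [9, 15, 19, 22, 8]
k=4: row[4] = 8+22 = 30 → [9, 15, 19, 22, 30]
sum = 95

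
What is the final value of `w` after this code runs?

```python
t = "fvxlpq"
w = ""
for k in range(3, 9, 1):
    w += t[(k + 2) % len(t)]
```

k=3: add t[5]='q' → 'q'
k=4: add t[0]='f' → 'qf'
k=5: add t[1]='v' → 'qfv'
k=6: add t[2]='x' → 'qfvx'
k=7: add t[3]='l' → 'qfvxl'
k=8: add t[4]='p' → 'qfvxlp'

'qfvxlp'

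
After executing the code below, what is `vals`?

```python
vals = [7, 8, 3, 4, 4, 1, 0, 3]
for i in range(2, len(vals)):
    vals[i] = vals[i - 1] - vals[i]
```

i=2: vals[2] = 8-3 = 5 → [7, 8, 5, 4, 4, 1, 0, 3]
i=3: vals[3] = 5-4 = 1 → [7, 8, 5, 1, 4, 1, 0, 3]
i=4: vals[4] = 1-4 = -3 → [7, 8, 5, 1, -3, 1, 0, 3]
i=5: vals[5] = (-3)-1 = -4 → [7, 8, 5, 1, -3, -4, 0, 3]
i=6: vals[6] = (-4)-0 = -4 → [7, 8, 5, 1, -3, -4, -4, 3]
i=7: vals[7] = (-4)-3 = -7 → [7, 8, 5, 1, -3, -4, -4, -7]

[7, 8, 5, 1, -3, -4, -4, -7]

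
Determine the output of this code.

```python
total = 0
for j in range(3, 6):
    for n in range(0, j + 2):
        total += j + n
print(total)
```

120

j=3,n=0: total = 0+3 = 3
j=3,n=1: total = 3+4 = 7
j=3,n=2: total = 7+5 = 12
j=3,n=3: total = 12+6 = 18
j=3,n=4: total = 18+7 = 25
j=4,n=0: total = 25+4 = 29
j=4,n=1: total = 29+5 = 34
j=4,n=2: total = 34+6 = 40
j=4,n=3: total = 40+7 = 47
j=4,n=4: total = 47+8 = 55
j=4,n=5: total = 55+9 = 64
j=5,n=0: total = 64+5 = 69
j=5,n=1: total = 69+6 = 75
j=5,n=2: total = 75+7 = 82
j=5,n=3: total = 82+8 = 90
j=5,n=4: total = 90+9 = 99
j=5,n=5: total = 99+10 = 109
j=5,n=6: total = 109+11 = 120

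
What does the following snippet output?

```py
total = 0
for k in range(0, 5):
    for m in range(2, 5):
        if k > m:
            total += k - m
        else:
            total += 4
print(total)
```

52

k=0,m=2: not 0>2, total = 0+4 = 4
k=0,m=3: not 0>3, total = 4+4 = 8
k=0,m=4: not 0>4, total = 8+4 = 12
k=1,m=2: not 1>2, total = 12+4 = 16
k=1,m=3: not 1>3, total = 16+4 = 20
k=1,m=4: not 1>4, total = 20+4 = 24
k=2,m=2: not 2>2, total = 24+4 = 28
k=2,m=3: not 2>3, total = 28+4 = 32
k=2,m=4: not 2>4, total = 32+4 = 36
k=3,m=2: 3>2, total = 36+1 = 37
k=3,m=3: not 3>3, total = 37+4 = 41
k=3,m=4: not 3>4, total = 41+4 = 45
k=4,m=2: 4>2, total = 45+2 = 47
k=4,m=3: 4>3, total = 47+1 = 48
k=4,m=4: not 4>4, total = 48+4 = 52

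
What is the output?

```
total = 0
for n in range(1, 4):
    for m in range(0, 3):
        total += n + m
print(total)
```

n=1,m=0: total = 0+1 = 1
n=1,m=1: total = 1+2 = 3
n=1,m=2: total = 3+3 = 6
n=2,m=0: total = 6+2 = 8
n=2,m=1: total = 8+3 = 11
n=2,m=2: total = 11+4 = 15
n=3,m=0: total = 15+3 = 18
n=3,m=1: total = 18+4 = 22
n=3,m=2: total = 22+5 = 27

27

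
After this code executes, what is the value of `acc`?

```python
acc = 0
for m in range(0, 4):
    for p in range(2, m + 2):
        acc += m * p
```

39

m=1,p=2: acc = 0+2 = 2
m=2,p=2: acc = 2+4 = 6
m=2,p=3: acc = 6+6 = 12
m=3,p=2: acc = 12+6 = 18
m=3,p=3: acc = 18+9 = 27
m=3,p=4: acc = 27+12 = 39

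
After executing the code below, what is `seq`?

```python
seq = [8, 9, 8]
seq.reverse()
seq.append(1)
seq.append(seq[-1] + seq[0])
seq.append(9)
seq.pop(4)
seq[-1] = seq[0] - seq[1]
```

reverse → [8, 9, 8]
append 1 → [8, 9, 8, 1]
append seq[-1]+seq[0] = 1+8 = 9 → [8, 9, 8, 1, 9]
append 9 → [8, 9, 8, 1, 9, 9]
pop(4) removes 9 → [8, 9, 8, 1, 9]
seq[-1] = seq[0]-seq[1] = 8-9 = -1 → [8, 9, 8, 1, -1]

[8, 9, 8, 1, -1]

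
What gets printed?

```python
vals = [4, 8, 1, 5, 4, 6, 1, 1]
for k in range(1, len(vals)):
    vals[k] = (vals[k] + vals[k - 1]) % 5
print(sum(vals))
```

21

k=1: vals[1] = (8+4)%5 = 2 → [4, 2, 1, 5, 4, 6, 1, 1]
k=2: vals[2] = (1+2)%5 = 3 → [4, 2, 3, 5, 4, 6, 1, 1]
k=3: vals[3] = (5+3)%5 = 3 → [4, 2, 3, 3, 4, 6, 1, 1]
k=4: vals[4] = (4+3)%5 = 2 → [4, 2, 3, 3, 2, 6, 1, 1]
k=5: vals[5] = (6+2)%5 = 3 → [4, 2, 3, 3, 2, 3, 1, 1]
k=6: vals[6] = (1+3)%5 = 4 → [4, 2, 3, 3, 2, 3, 4, 1]
k=7: vals[7] = (1+4)%5 = 0 → [4, 2, 3, 3, 2, 3, 4, 0]
sum = 21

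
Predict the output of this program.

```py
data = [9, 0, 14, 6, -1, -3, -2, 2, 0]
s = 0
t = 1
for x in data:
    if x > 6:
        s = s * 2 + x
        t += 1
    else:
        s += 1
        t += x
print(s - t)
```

35

x=9: >6, s = 0*2+9 = 9; t=2
x=0: not >6, s = 9+1 = 10; t=2
x=14: >6, s = 10*2+14 = 34; t=3
x=6: not >6, s = 34+1 = 35; t=9
x=-1: not >6, s = 35+1 = 36; t=8
x=-3: not >6, s = 36+1 = 37; t=5
x=-2: not >6, s = 37+1 = 38; t=3
x=2: not >6, s = 38+1 = 39; t=5
x=0: not >6, s = 39+1 = 40; t=5
s-t = 40-5 = 35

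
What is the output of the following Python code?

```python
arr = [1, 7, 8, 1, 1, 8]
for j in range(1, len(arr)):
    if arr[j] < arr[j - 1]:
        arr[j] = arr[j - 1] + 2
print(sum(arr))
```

j=1: 7>=1, unchanged → [1, 7, 8, 1, 1, 8]
j=2: 8>=7, unchanged → [1, 7, 8, 1, 1, 8]
j=3: 1<8, arr[3] = 8+2 = 10 → [1, 7, 8, 10, 1, 8]
j=4: 1<10, arr[4] = 10+2 = 12 → [1, 7, 8, 10, 12, 8]
j=5: 8<12, arr[5] = 12+2 = 14 → [1, 7, 8, 10, 12, 14]
sum = 52

52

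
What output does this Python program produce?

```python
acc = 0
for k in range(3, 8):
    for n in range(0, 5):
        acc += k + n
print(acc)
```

175

k=3,n=0: acc = 0+3 = 3
k=3,n=1: acc = 3+4 = 7
k=3,n=2: acc = 7+5 = 12
k=3,n=3: acc = 12+6 = 18
k=3,n=4: acc = 18+7 = 25
k=4,n=0: acc = 25+4 = 29
k=4,n=1: acc = 29+5 = 34
k=4,n=2: acc = 34+6 = 40
k=4,n=3: acc = 40+7 = 47
k=4,n=4: acc = 47+8 = 55
k=5,n=0: acc = 55+5 = 60
k=5,n=1: acc = 60+6 = 66
k=5,n=2: acc = 66+7 = 73
k=5,n=3: acc = 73+8 = 81
k=5,n=4: acc = 81+9 = 90
k=6,n=0: acc = 90+6 = 96
k=6,n=1: acc = 96+7 = 103
k=6,n=2: acc = 103+8 = 111
k=6,n=3: acc = 111+9 = 120
k=6,n=4: acc = 120+10 = 130
k=7,n=0: acc = 130+7 = 137
k=7,n=1: acc = 137+8 = 145
k=7,n=2: acc = 145+9 = 154
k=7,n=3: acc = 154+10 = 164
k=7,n=4: acc = 164+11 = 175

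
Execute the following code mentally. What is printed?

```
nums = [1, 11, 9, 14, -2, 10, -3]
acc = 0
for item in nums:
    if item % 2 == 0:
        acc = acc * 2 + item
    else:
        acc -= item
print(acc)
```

item=1: not even, acc = 0-1 = -1
item=11: not even, acc = (-1)-11 = -12
item=9: not even, acc = (-12)-9 = -21
item=14: even, acc = (-21)*2+14 = -28
item=-2: even, acc = (-28)*2+(-2) = -58
item=10: even, acc = (-58)*2+10 = -106
item=-3: not even, acc = (-106)-(-3) = -103

-103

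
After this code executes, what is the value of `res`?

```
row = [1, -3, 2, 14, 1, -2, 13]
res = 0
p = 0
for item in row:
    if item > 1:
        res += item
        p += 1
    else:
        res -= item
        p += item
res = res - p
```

32

item=1: not >1, res = 0-1 = -1; p=1
item=-3: not >1, res = (-1)-(-3) = 2; p=-2
item=2: >1, res = 2+2 = 4; p=-1
item=14: >1, res = 4+14 = 18; p=0
item=1: not >1, res = 18-1 = 17; p=1
item=-2: not >1, res = 17-(-2) = 19; p=-1
item=13: >1, res = 19+13 = 32; p=0
res-p = 32-0 = 32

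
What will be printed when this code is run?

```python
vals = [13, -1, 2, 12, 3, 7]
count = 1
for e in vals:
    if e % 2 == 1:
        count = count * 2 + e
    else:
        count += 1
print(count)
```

e=13: odd, count = 1*2+13 = 15
e=-1: odd, count = 15*2+(-1) = 29
e=2: not odd, count = 29+1 = 30
e=12: not odd, count = 30+1 = 31
e=3: odd, count = 31*2+3 = 65
e=7: odd, count = 65*2+7 = 137

137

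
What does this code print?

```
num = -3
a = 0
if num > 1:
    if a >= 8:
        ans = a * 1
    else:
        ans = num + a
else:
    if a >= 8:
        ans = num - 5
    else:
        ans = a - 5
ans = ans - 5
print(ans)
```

-10

num=-3, a=0
num > 1 is False; a >= 8 is False
→ ans = a - 5 = -5
ans = (-5)-5 = -10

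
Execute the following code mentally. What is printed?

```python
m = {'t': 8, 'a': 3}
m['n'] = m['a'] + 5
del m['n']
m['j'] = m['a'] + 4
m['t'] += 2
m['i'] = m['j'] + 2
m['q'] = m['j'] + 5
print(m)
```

m['n'] = m['a']+5 = 8 → {'t': 8, 'a': 3, 'n': 8}
del 'n' → {'t': 8, 'a': 3}
m['j'] = m['a']+4 = 7 → {'t': 8, 'a': 3, 'j': 7}
m['t'] = 8+2 = 10 → {'t': 10, 'a': 3, 'j': 7}
m['i'] = m['j']+2 = 9 → {'t': 10, 'a': 3, 'j': 7, 'i': 9}
m['q'] = m['j']+5 = 12 → {'t': 10, 'a': 3, 'j': 7, 'i': 9, 'q': 12}

{'t': 10, 'a': 3, 'j': 7, 'i': 9, 'q': 12}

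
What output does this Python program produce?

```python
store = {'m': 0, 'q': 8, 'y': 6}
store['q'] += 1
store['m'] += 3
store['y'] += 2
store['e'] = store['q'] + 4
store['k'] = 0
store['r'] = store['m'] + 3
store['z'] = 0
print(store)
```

{'m': 3, 'q': 9, 'y': 8, 'e': 13, 'k': 0, 'r': 6, 'z': 0}

store['q'] = 8+1 = 9 → {'m': 0, 'q': 9, 'y': 6}
store['m'] = 0+3 = 3 → {'m': 3, 'q': 9, 'y': 6}
store['y'] = 6+2 = 8 → {'m': 3, 'q': 9, 'y': 8}
store['e'] = store['q']+4 = 13 → {'m': 3, 'q': 9, 'y': 8, 'e': 13}
store['k'] = 0 → {'m': 3, 'q': 9, 'y': 8, 'e': 13, 'k': 0}
store['r'] = store['m']+3 = 6 → {'m': 3, 'q': 9, 'y': 8, 'e': 13, 'k': 0, 'r': 6}
store['z'] = 0 → {'m': 3, 'q': 9, 'y': 8, 'e': 13, 'k': 0, 'r': 6, 'z': 0}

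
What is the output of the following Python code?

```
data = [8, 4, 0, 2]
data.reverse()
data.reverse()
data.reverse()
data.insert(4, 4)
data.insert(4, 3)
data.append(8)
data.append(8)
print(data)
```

[2, 0, 4, 8, 3, 4, 8, 8]

reverse → [2, 0, 4, 8]
reverse → [8, 4, 0, 2]
reverse → [2, 0, 4, 8]
insert 4 at 4 → [2, 0, 4, 8, 4]
insert 3 at 4 → [2, 0, 4, 8, 3, 4]
append 8 → [2, 0, 4, 8, 3, 4, 8]
append 8 → [2, 0, 4, 8, 3, 4, 8, 8]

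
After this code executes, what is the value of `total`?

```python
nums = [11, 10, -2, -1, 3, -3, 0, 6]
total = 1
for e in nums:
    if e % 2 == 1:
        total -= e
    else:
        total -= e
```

e=11: odd, total = 1-11 = -10
e=10: not odd, total = (-10)-10 = -20
e=-2: not odd, total = (-20)-(-2) = -18
e=-1: odd, total = (-18)-(-1) = -17
e=3: odd, total = (-17)-3 = -20
e=-3: odd, total = (-20)-(-3) = -17
e=0: not odd, total = (-17)-0 = -17
e=6: not odd, total = (-17)-6 = -23

-23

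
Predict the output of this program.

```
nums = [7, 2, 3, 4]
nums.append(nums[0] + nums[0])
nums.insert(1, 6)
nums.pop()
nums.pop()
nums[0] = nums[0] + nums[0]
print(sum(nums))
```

25

append nums[0]+nums[0] = 7+7 = 14 → [7, 2, 3, 4, 14]
insert 6 at 1 → [7, 6, 2, 3, 4, 14]
pop() removes 14 → [7, 6, 2, 3, 4]
pop() removes 4 → [7, 6, 2, 3]
nums[0] = nums[0]+nums[0] = 7+7 = 14 → [14, 6, 2, 3]
sum = 25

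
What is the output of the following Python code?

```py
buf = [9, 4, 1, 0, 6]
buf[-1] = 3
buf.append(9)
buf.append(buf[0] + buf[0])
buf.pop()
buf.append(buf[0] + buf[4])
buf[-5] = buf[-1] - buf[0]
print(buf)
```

[9, 4, 3, 0, 3, 9, 12]

buf[-1] = 3 → [9, 4, 1, 0, 3]
append 9 → [9, 4, 1, 0, 3, 9]
append buf[0]+buf[0] = 9+9 = 18 → [9, 4, 1, 0, 3, 9, 18]
pop() removes 18 → [9, 4, 1, 0, 3, 9]
append buf[0]+buf[4] = 9+3 = 12 → [9, 4, 1, 0, 3, 9, 12]
buf[-5] = buf[-1]-buf[0] = 12-9 = 3 → [9, 4, 3, 0, 3, 9, 12]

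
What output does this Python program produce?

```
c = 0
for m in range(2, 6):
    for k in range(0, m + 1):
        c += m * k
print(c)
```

139

m=2,k=0: c = 0+0 = 0
m=2,k=1: c = 0+2 = 2
m=2,k=2: c = 2+4 = 6
m=3,k=0: c = 6+0 = 6
m=3,k=1: c = 6+3 = 9
m=3,k=2: c = 9+6 = 15
m=3,k=3: c = 15+9 = 24
m=4,k=0: c = 24+0 = 24
m=4,k=1: c = 24+4 = 28
m=4,k=2: c = 28+8 = 36
m=4,k=3: c = 36+12 = 48
m=4,k=4: c = 48+16 = 64
m=5,k=0: c = 64+0 = 64
m=5,k=1: c = 64+5 = 69
m=5,k=2: c = 69+10 = 79
m=5,k=3: c = 79+15 = 94
m=5,k=4: c = 94+20 = 114
m=5,k=5: c = 114+25 = 139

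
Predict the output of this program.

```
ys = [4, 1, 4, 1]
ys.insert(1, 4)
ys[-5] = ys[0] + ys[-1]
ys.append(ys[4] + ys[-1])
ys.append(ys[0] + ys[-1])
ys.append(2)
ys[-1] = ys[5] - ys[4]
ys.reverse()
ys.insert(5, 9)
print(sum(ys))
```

34

insert 4 at 1 → [4, 4, 1, 4, 1]
ys[-5] = ys[0]+ys[-1] = 4+1 = 5 → [5, 4, 1, 4, 1]
append ys[4]+ys[-1] = 1+1 = 2 → [5, 4, 1, 4, 1, 2]
append ys[0]+ys[-1] = 5+2 = 7 → [5, 4, 1, 4, 1, 2, 7]
append 2 → [5, 4, 1, 4, 1, 2, 7, 2]
ys[-1] = ys[5]-ys[4] = 2-1 = 1 → [5, 4, 1, 4, 1, 2, 7, 1]
reverse → [1, 7, 2, 1, 4, 1, 4, 5]
insert 9 at 5 → [1, 7, 2, 1, 4, 9, 1, 4, 5]
sum = 34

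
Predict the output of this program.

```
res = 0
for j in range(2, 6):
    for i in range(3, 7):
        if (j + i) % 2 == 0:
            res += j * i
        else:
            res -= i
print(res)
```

88

j=2,i=3: odd sum, res = 0-3 = -3
j=2,i=4: even sum, res = (-3)+8 = 5
j=2,i=5: odd sum, res = 5-5 = 0
j=2,i=6: even sum, res = 0+12 = 12
j=3,i=3: even sum, res = 12+9 = 21
j=3,i=4: odd sum, res = 21-4 = 17
j=3,i=5: even sum, res = 17+15 = 32
j=3,i=6: odd sum, res = 32-6 = 26
j=4,i=3: odd sum, res = 26-3 = 23
j=4,i=4: even sum, res = 23+16 = 39
j=4,i=5: odd sum, res = 39-5 = 34
j=4,i=6: even sum, res = 34+24 = 58
j=5,i=3: even sum, res = 58+15 = 73
j=5,i=4: odd sum, res = 73-4 = 69
j=5,i=5: even sum, res = 69+25 = 94
j=5,i=6: odd sum, res = 94-6 = 88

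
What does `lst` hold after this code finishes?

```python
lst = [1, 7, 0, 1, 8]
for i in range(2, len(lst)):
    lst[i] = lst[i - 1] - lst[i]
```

i=2: lst[2] = 7-0 = 7 → [1, 7, 7, 1, 8]
i=3: lst[3] = 7-1 = 6 → [1, 7, 7, 6, 8]
i=4: lst[4] = 6-8 = -2 → [1, 7, 7, 6, -2]

[1, 7, 7, 6, -2]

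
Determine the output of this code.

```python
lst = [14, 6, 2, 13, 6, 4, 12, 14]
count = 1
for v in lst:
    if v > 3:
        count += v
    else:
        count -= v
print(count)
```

68

v=14: >3, count = 1+14 = 15
v=6: >3, count = 15+6 = 21
v=2: not >3, count = 21-2 = 19
v=13: >3, count = 19+13 = 32
v=6: >3, count = 32+6 = 38
v=4: >3, count = 38+4 = 42
v=12: >3, count = 42+12 = 54
v=14: >3, count = 54+14 = 68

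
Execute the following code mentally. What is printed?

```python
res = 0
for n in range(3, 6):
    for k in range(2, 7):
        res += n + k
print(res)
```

120

n=3,k=2: res = 0+5 = 5
n=3,k=3: res = 5+6 = 11
n=3,k=4: res = 11+7 = 18
n=3,k=5: res = 18+8 = 26
n=3,k=6: res = 26+9 = 35
n=4,k=2: res = 35+6 = 41
n=4,k=3: res = 41+7 = 48
n=4,k=4: res = 48+8 = 56
n=4,k=5: res = 56+9 = 65
n=4,k=6: res = 65+10 = 75
n=5,k=2: res = 75+7 = 82
n=5,k=3: res = 82+8 = 90
n=5,k=4: res = 90+9 = 99
n=5,k=5: res = 99+10 = 109
n=5,k=6: res = 109+11 = 120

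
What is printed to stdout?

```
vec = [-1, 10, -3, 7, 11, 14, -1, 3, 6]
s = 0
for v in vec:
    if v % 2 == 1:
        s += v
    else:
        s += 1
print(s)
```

19

v=-1: odd, s = 0+(-1) = -1
v=10: not odd, s = (-1)+1 = 0
v=-3: odd, s = 0+(-3) = -3
v=7: odd, s = (-3)+7 = 4
v=11: odd, s = 4+11 = 15
v=14: not odd, s = 15+1 = 16
v=-1: odd, s = 16+(-1) = 15
v=3: odd, s = 15+3 = 18
v=6: not odd, s = 18+1 = 19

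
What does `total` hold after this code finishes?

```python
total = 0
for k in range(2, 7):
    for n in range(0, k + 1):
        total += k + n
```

165

k=2,n=0: total = 0+2 = 2
k=2,n=1: total = 2+3 = 5
k=2,n=2: total = 5+4 = 9
k=3,n=0: total = 9+3 = 12
k=3,n=1: total = 12+4 = 16
k=3,n=2: total = 16+5 = 21
k=3,n=3: total = 21+6 = 27
k=4,n=0: total = 27+4 = 31
k=4,n=1: total = 31+5 = 36
k=4,n=2: total = 36+6 = 42
k=4,n=3: total = 42+7 = 49
k=4,n=4: total = 49+8 = 57
k=5,n=0: total = 57+5 = 62
k=5,n=1: total = 62+6 = 68
k=5,n=2: total = 68+7 = 75
k=5,n=3: total = 75+8 = 83
k=5,n=4: total = 83+9 = 92
k=5,n=5: total = 92+10 = 102
k=6,n=0: total = 102+6 = 108
k=6,n=1: total = 108+7 = 115
k=6,n=2: total = 115+8 = 123
k=6,n=3: total = 123+9 = 132
k=6,n=4: total = 132+10 = 142
k=6,n=5: total = 142+11 = 153
k=6,n=6: total = 153+12 = 165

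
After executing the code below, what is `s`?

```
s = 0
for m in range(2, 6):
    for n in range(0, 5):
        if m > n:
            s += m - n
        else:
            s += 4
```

58

m=2,n=0: 2>0, s = 0+2 = 2
m=2,n=1: 2>1, s = 2+1 = 3
m=2,n=2: not 2>2, s = 3+4 = 7
m=2,n=3: not 2>3, s = 7+4 = 11
m=2,n=4: not 2>4, s = 11+4 = 15
m=3,n=0: 3>0, s = 15+3 = 18
m=3,n=1: 3>1, s = 18+2 = 20
m=3,n=2: 3>2, s = 20+1 = 21
m=3,n=3: not 3>3, s = 21+4 = 25
m=3,n=4: not 3>4, s = 25+4 = 29
m=4,n=0: 4>0, s = 29+4 = 33
m=4,n=1: 4>1, s = 33+3 = 36
m=4,n=2: 4>2, s = 36+2 = 38
m=4,n=3: 4>3, s = 38+1 = 39
m=4,n=4: not 4>4, s = 39+4 = 43
m=5,n=0: 5>0, s = 43+5 = 48
m=5,n=1: 5>1, s = 48+4 = 52
m=5,n=2: 5>2, s = 52+3 = 55
m=5,n=3: 5>3, s = 55+2 = 57
m=5,n=4: 5>4, s = 57+1 = 58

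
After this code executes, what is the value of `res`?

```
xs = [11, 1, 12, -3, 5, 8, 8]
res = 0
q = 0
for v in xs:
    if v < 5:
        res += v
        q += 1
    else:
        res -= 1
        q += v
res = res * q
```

-322

v=11: not <5, res = 0-1 = -1; q=11
v=1: <5, res = (-1)+1 = 0; q=12
v=12: not <5, res = 0-1 = -1; q=24
v=-3: <5, res = (-1)+(-3) = -4; q=25
v=5: not <5, res = (-4)-1 = -5; q=30
v=8: not <5, res = (-5)-1 = -6; q=38
v=8: not <5, res = (-6)-1 = -7; q=46
res*q = (-7)*46 = -322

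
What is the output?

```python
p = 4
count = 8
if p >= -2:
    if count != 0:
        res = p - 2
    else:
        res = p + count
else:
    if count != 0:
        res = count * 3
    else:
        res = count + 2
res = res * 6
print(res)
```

12

p=4, count=8
p >= -2 is True; count != 0 is True
→ res = p - 2 = 2
res = 2*6 = 12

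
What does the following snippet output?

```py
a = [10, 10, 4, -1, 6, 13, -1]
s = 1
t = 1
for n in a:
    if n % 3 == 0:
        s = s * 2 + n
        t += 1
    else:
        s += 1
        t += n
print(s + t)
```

n=10: not %3==0, s = 1+1 = 2; t=11
n=10: not %3==0, s = 2+1 = 3; t=21
n=4: not %3==0, s = 3+1 = 4; t=25
n=-1: not %3==0, s = 4+1 = 5; t=24
n=6: %3==0, s = 5*2+6 = 16; t=25
n=13: not %3==0, s = 16+1 = 17; t=38
n=-1: not %3==0, s = 17+1 = 18; t=37
s+t = 18+37 = 55

55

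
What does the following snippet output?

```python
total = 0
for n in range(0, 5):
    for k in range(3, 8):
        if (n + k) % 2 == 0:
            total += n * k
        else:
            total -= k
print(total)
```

n=0,k=3: odd sum, total = 0-3 = -3
n=0,k=4: even sum, total = (-3)+0 = -3
n=0,k=5: odd sum, total = (-3)-5 = -8
n=0,k=6: even sum, total = (-8)+0 = -8
n=0,k=7: odd sum, total = (-8)-7 = -15
n=1,k=3: even sum, total = (-15)+3 = -12
n=1,k=4: odd sum, total = (-12)-4 = -16
n=1,k=5: even sum, total = (-16)+5 = -11
n=1,k=6: odd sum, total = (-11)-6 = -17
n=1,k=7: even sum, total = (-17)+7 = -10
n=2,k=3: odd sum, total = (-10)-3 = -13
n=2,k=4: even sum, total = (-13)+8 = -5
n=2,k=5: odd sum, total = (-5)-5 = -10
n=2,k=6: even sum, total = (-10)+12 = 2
n=2,k=7: odd sum, total = 2-7 = -5
n=3,k=3: even sum, total = (-5)+9 = 4
n=3,k=4: odd sum, total = 4-4 = 0
n=3,k=5: even sum, total = 0+15 = 15
n=3,k=6: odd sum, total = 15-6 = 9
n=3,k=7: even sum, total = 9+21 = 30
n=4,k=3: odd sum, total = 30-3 = 27
n=4,k=4: even sum, total = 27+16 = 43
n=4,k=5: odd sum, total = 43-5 = 38
n=4,k=6: even sum, total = 38+24 = 62
n=4,k=7: odd sum, total = 62-7 = 55

55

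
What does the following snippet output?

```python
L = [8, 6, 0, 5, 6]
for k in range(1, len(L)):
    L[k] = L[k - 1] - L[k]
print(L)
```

k=1: L[1] = 8-6 = 2 → [8, 2, 0, 5, 6]
k=2: L[2] = 2-0 = 2 → [8, 2, 2, 5, 6]
k=3: L[3] = 2-5 = -3 → [8, 2, 2, -3, 6]
k=4: L[4] = (-3)-6 = -9 → [8, 2, 2, -3, -9]

[8, 2, 2, -3, -9]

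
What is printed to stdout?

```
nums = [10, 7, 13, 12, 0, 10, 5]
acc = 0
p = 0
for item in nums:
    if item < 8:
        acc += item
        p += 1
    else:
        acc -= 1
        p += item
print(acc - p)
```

item=10: not <8, acc = 0-1 = -1; p=10
item=7: <8, acc = (-1)+7 = 6; p=11
item=13: not <8, acc = 6-1 = 5; p=24
item=12: not <8, acc = 5-1 = 4; p=36
item=0: <8, acc = 4+0 = 4; p=37
item=10: not <8, acc = 4-1 = 3; p=47
item=5: <8, acc = 3+5 = 8; p=48
acc-p = 8-48 = -40

-40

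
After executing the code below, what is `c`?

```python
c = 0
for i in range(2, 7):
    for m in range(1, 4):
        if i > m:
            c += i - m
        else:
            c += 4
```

i=2,m=1: 2>1, c = 0+1 = 1
i=2,m=2: not 2>2, c = 1+4 = 5
i=2,m=3: not 2>3, c = 5+4 = 9
i=3,m=1: 3>1, c = 9+2 = 11
i=3,m=2: 3>2, c = 11+1 = 12
i=3,m=3: not 3>3, c = 12+4 = 16
i=4,m=1: 4>1, c = 16+3 = 19
i=4,m=2: 4>2, c = 19+2 = 21
i=4,m=3: 4>3, c = 21+1 = 22
i=5,m=1: 5>1, c = 22+4 = 26
i=5,m=2: 5>2, c = 26+3 = 29
i=5,m=3: 5>3, c = 29+2 = 31
i=6,m=1: 6>1, c = 31+5 = 36
i=6,m=2: 6>2, c = 36+4 = 40
i=6,m=3: 6>3, c = 40+3 = 43

43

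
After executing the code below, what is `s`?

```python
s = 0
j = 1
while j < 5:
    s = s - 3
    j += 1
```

-12

j=1: s = 0-3 = -3
j=2: s = (-3)-3 = -6
j=3: s = (-6)-3 = -9
j=4: s = (-9)-3 = -12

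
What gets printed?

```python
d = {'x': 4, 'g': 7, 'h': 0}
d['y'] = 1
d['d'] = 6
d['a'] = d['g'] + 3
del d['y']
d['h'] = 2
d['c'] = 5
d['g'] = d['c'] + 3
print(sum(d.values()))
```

35

d['y'] = 1 → {'x': 4, 'g': 7, 'h': 0, 'y': 1}
d['d'] = 6 → {'x': 4, 'g': 7, 'h': 0, 'y': 1, 'd': 6}
d['a'] = d['g']+3 = 10 → {'x': 4, 'g': 7, 'h': 0, 'y': 1, 'd': 6, 'a': 10}
del 'y' → {'x': 4, 'g': 7, 'h': 0, 'd': 6, 'a': 10}
d['h'] = 2 → {'x': 4, 'g': 7, 'h': 2, 'd': 6, 'a': 10}
d['c'] = 5 → {'x': 4, 'g': 7, 'h': 2, 'd': 6, 'a': 10, 'c': 5}
d['g'] = d['c']+3 = 8 → {'x': 4, 'g': 8, 'h': 2, 'd': 6, 'a': 10, 'c': 5}
sum of values = 35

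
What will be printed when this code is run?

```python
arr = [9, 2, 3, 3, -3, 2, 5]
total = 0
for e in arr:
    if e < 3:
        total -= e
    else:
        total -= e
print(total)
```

e=9: not <3, total = 0-9 = -9
e=2: <3, total = (-9)-2 = -11
e=3: not <3, total = (-11)-3 = -14
e=3: not <3, total = (-14)-3 = -17
e=-3: <3, total = (-17)-(-3) = -14
e=2: <3, total = (-14)-2 = -16
e=5: not <3, total = (-16)-5 = -21

-21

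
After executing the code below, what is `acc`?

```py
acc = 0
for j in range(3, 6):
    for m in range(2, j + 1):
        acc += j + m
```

66

j=3,m=2: acc = 0+5 = 5
j=3,m=3: acc = 5+6 = 11
j=4,m=2: acc = 11+6 = 17
j=4,m=3: acc = 17+7 = 24
j=4,m=4: acc = 24+8 = 32
j=5,m=2: acc = 32+7 = 39
j=5,m=3: acc = 39+8 = 47
j=5,m=4: acc = 47+9 = 56
j=5,m=5: acc = 56+10 = 66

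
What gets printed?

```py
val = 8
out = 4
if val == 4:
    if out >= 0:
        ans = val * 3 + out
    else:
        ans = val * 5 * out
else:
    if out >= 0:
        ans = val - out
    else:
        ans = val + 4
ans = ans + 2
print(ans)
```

val=8, out=4
val == 4 is False; out >= 0 is True
→ ans = val - out = 4
ans = 4+2 = 6

6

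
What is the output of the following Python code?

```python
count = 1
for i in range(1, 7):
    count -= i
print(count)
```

-20

i=1: count = 1-1 = 0
i=2: count = 0-2 = -2
i=3: count = (-2)-3 = -5
i=4: count = (-5)-4 = -9
i=5: count = (-9)-5 = -14
i=6: count = (-14)-6 = -20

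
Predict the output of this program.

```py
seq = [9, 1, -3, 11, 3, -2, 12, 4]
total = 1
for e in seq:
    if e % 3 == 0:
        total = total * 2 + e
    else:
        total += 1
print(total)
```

e=9: %3==0, total = 1*2+9 = 11
e=1: not %3==0, total = 11+1 = 12
e=-3: %3==0, total = 12*2+(-3) = 21
e=11: not %3==0, total = 21+1 = 22
e=3: %3==0, total = 22*2+3 = 47
e=-2: not %3==0, total = 47+1 = 48
e=12: %3==0, total = 48*2+12 = 108
e=4: not %3==0, total = 108+1 = 109

109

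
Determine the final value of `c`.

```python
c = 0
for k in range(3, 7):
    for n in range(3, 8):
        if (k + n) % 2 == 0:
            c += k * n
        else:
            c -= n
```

170

k=3,n=3: even sum, c = 0+9 = 9
k=3,n=4: odd sum, c = 9-4 = 5
k=3,n=5: even sum, c = 5+15 = 20
k=3,n=6: odd sum, c = 20-6 = 14
k=3,n=7: even sum, c = 14+21 = 35
k=4,n=3: odd sum, c = 35-3 = 32
k=4,n=4: even sum, c = 32+16 = 48
k=4,n=5: odd sum, c = 48-5 = 43
k=4,n=6: even sum, c = 43+24 = 67
k=4,n=7: odd sum, c = 67-7 = 60
k=5,n=3: even sum, c = 60+15 = 75
k=5,n=4: odd sum, c = 75-4 = 71
k=5,n=5: even sum, c = 71+25 = 96
k=5,n=6: odd sum, c = 96-6 = 90
k=5,n=7: even sum, c = 90+35 = 125
k=6,n=3: odd sum, c = 125-3 = 122
k=6,n=4: even sum, c = 122+24 = 146
k=6,n=5: odd sum, c = 146-5 = 141
k=6,n=6: even sum, c = 141+36 = 177
k=6,n=7: odd sum, c = 177-7 = 170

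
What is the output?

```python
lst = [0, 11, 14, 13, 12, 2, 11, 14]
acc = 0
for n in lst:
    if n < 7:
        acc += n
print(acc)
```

2

n=0: <7, acc = 0+0 = 0
n=11: not <7
n=14: not <7
n=13: not <7
n=12: not <7
n=2: <7, acc = 0+2 = 2
n=11: not <7
n=14: not <7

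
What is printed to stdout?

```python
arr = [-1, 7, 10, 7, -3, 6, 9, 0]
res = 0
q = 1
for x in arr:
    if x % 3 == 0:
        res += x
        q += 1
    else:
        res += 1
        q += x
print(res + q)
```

x=-1: not %3==0, res = 0+1 = 1; q=0
x=7: not %3==0, res = 1+1 = 2; q=7
x=10: not %3==0, res = 2+1 = 3; q=17
x=7: not %3==0, res = 3+1 = 4; q=24
x=-3: %3==0, res = 4+(-3) = 1; q=25
x=6: %3==0, res = 1+6 = 7; q=26
x=9: %3==0, res = 7+9 = 16; q=27
x=0: %3==0, res = 16+0 = 16; q=28
res+q = 16+28 = 44

44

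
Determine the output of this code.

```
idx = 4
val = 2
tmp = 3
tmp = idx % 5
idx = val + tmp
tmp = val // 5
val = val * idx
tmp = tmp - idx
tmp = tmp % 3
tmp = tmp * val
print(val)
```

12

tmp = 4%5 = 4
idx = 2+4 = 6
tmp = 2//5 = 0
val = 2*6 = 12
tmp = 0-6 = -6
tmp = (-6)%3 = 0
tmp = 0*12 = 0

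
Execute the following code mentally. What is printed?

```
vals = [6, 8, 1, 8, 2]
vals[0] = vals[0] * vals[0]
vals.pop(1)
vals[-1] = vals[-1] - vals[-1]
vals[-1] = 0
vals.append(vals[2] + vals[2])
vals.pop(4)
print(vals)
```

[36, 1, 8, 0]

vals[0] = vals[0]*vals[0] = 6*6 = 36 → [36, 8, 1, 8, 2]
pop(1) removes 8 → [36, 1, 8, 2]
vals[-1] = vals[-1]-vals[-1] = 2-2 = 0 → [36, 1, 8, 0]
vals[-1] = 0 → [36, 1, 8, 0]
append vals[2]+vals[2] = 8+8 = 16 → [36, 1, 8, 0, 16]
pop(4) removes 16 → [36, 1, 8, 0]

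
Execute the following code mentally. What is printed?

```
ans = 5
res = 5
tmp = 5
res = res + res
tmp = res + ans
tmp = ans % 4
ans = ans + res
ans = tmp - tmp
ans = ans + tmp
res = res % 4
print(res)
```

2

res = 5+5 = 10
tmp = 10+5 = 15
tmp = 5%4 = 1
ans = 5+10 = 15
ans = 1-1 = 0
ans = 0+1 = 1
res = 10%4 = 2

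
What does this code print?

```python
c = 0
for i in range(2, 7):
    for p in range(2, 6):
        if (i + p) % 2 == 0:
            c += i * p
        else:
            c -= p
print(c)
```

i=2,p=2: even sum, c = 0+4 = 4
i=2,p=3: odd sum, c = 4-3 = 1
i=2,p=4: even sum, c = 1+8 = 9
i=2,p=5: odd sum, c = 9-5 = 4
i=3,p=2: odd sum, c = 4-2 = 2
i=3,p=3: even sum, c = 2+9 = 11
i=3,p=4: odd sum, c = 11-4 = 7
i=3,p=5: even sum, c = 7+15 = 22
i=4,p=2: even sum, c = 22+8 = 30
i=4,p=3: odd sum, c = 30-3 = 27
i=4,p=4: even sum, c = 27+16 = 43
i=4,p=5: odd sum, c = 43-5 = 38
i=5,p=2: odd sum, c = 38-2 = 36
i=5,p=3: even sum, c = 36+15 = 51
i=5,p=4: odd sum, c = 51-4 = 47
i=5,p=5: even sum, c = 47+25 = 72
i=6,p=2: even sum, c = 72+12 = 84
i=6,p=3: odd sum, c = 84-3 = 81
i=6,p=4: even sum, c = 81+24 = 105
i=6,p=5: odd sum, c = 105-5 = 100

100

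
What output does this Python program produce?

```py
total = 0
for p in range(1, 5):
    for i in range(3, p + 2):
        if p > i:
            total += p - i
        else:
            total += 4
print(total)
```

21

p=2,i=3: not 2>3, total = 0+4 = 4
p=3,i=3: not 3>3, total = 4+4 = 8
p=3,i=4: not 3>4, total = 8+4 = 12
p=4,i=3: 4>3, total = 12+1 = 13
p=4,i=4: not 4>4, total = 13+4 = 17
p=4,i=5: not 4>5, total = 17+4 = 21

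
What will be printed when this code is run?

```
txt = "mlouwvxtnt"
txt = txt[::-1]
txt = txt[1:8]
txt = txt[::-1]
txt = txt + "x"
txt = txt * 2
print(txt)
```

reverse → 'tntxvwuolm'
slice [1:8] → 'ntxvwuo'
reverse → 'ouwvxtn'
+ 'x' → 'ouwvxtnx'
repeat ×2 → 'ouwvxtnxouwvxtnx'

ouwvxtnxouwvxtnx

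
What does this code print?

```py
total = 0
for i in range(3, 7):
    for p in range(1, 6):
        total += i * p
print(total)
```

i=3,p=1: total = 0+3 = 3
i=3,p=2: total = 3+6 = 9
i=3,p=3: total = 9+9 = 18
i=3,p=4: total = 18+12 = 30
i=3,p=5: total = 30+15 = 45
i=4,p=1: total = 45+4 = 49
i=4,p=2: total = 49+8 = 57
i=4,p=3: total = 57+12 = 69
i=4,p=4: total = 69+16 = 85
i=4,p=5: total = 85+20 = 105
i=5,p=1: total = 105+5 = 110
i=5,p=2: total = 110+10 = 120
i=5,p=3: total = 120+15 = 135
i=5,p=4: total = 135+20 = 155
i=5,p=5: total = 155+25 = 180
i=6,p=1: total = 180+6 = 186
i=6,p=2: total = 186+12 = 198
i=6,p=3: total = 198+18 = 216
i=6,p=4: total = 216+24 = 240
i=6,p=5: total = 240+30 = 270

270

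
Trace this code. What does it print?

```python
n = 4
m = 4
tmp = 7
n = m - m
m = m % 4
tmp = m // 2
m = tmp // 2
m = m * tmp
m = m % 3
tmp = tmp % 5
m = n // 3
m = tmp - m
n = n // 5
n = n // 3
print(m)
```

0

n = 4-4 = 0
m = 4%4 = 0
tmp = 0//2 = 0
m = 0//2 = 0
m = 0*0 = 0
m = 0%3 = 0
tmp = 0%5 = 0
m = 0//3 = 0
m = 0-0 = 0
n = 0//5 = 0
n = 0//3 = 0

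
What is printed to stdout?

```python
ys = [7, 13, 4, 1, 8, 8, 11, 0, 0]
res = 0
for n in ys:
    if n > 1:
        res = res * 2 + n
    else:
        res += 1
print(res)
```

n=7: >1, res = 0*2+7 = 7
n=13: >1, res = 7*2+13 = 27
n=4: >1, res = 27*2+4 = 58
n=1: not >1, res = 58+1 = 59
n=8: >1, res = 59*2+8 = 126
n=8: >1, res = 126*2+8 = 260
n=11: >1, res = 260*2+11 = 531
n=0: not >1, res = 531+1 = 532
n=0: not >1, res = 532+1 = 533

533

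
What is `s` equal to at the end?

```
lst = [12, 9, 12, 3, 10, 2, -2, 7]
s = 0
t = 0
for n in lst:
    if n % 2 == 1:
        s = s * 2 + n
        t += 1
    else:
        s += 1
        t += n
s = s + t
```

n=12: not odd, s = 0+1 = 1; t=12
n=9: odd, s = 1*2+9 = 11; t=13
n=12: not odd, s = 11+1 = 12; t=25
n=3: odd, s = 12*2+3 = 27; t=26
n=10: not odd, s = 27+1 = 28; t=36
n=2: not odd, s = 28+1 = 29; t=38
n=-2: not odd, s = 29+1 = 30; t=36
n=7: odd, s = 30*2+7 = 67; t=37
s+t = 67+37 = 104

104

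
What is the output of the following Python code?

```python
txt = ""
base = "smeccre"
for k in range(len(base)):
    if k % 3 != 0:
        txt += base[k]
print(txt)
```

mecr

k=0: skip
k=1: add 'm' → 'm'
k=2: add 'e' → 'me'
k=3: skip
k=4: add 'c' → 'mec'
k=5: add 'r' → 'mecr'
k=6: skip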